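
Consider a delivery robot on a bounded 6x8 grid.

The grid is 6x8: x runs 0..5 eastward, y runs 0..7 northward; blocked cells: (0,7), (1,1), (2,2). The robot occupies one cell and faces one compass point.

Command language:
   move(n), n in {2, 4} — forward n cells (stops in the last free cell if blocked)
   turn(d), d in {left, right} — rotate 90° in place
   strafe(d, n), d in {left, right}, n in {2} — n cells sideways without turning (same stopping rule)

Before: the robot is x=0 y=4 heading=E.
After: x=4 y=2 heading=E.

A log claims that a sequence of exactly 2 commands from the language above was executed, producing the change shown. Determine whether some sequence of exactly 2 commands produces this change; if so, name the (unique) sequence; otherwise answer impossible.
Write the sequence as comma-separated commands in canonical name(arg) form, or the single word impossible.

key: running strafe(right, 2) before move(4) would end elsewhere — order is forced
t0: x=0 y=4 heading=E
1. move(4) → x=4 y=4 heading=E
2. strafe(right, 2) → x=4 y=2 heading=E
no other 2-command option fits: unique.

move(4), strafe(right, 2)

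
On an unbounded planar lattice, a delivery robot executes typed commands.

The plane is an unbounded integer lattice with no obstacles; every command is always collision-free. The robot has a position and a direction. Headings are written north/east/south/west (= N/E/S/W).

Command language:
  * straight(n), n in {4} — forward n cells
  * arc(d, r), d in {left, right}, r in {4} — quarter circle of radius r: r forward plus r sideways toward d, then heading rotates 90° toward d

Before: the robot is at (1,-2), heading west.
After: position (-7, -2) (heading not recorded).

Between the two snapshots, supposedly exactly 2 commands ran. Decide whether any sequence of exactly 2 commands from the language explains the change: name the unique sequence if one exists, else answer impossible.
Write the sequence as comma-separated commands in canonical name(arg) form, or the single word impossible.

straight(4), straight(4)

start: at (1,-2), heading west
step 1 (straight(4)): at (-3,-2), heading west
step 2 (straight(4)): at (-7,-2), heading west
all 9 alternatives checked — unique.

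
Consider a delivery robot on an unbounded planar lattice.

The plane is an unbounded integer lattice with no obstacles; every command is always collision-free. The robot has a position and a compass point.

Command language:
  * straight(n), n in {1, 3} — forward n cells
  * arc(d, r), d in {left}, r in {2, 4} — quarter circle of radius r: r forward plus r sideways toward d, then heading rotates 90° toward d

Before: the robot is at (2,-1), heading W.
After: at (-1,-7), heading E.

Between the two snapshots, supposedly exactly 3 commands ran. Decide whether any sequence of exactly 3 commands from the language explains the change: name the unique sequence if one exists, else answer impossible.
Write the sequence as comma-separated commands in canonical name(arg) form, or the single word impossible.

key: order matters: swapping straight(1) and arc(left, 2) lands elsewhere
initial: at (2,-1), heading W
1. straight(1) → at (1,-1), heading W
2. arc(left, 4) → at (-3,-5), heading S
3. arc(left, 2) → at (-1,-7), heading E
uniquely the one of 64 3-step routes that fits.

straight(1), arc(left, 4), arc(left, 2)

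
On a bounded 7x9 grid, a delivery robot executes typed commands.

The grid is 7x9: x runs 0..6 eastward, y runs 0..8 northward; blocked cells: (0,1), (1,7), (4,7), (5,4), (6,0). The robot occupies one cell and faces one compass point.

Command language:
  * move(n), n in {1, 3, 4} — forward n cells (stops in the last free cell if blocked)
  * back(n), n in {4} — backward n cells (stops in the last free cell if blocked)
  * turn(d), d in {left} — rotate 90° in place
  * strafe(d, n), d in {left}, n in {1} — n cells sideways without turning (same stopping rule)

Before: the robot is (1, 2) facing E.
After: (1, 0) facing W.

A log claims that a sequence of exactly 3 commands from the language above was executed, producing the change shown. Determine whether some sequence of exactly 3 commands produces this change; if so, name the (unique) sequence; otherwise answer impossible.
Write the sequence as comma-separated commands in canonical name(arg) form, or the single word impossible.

turn(left), back(4), turn(left)

key: position moved to (1,0) AND the heading swung to W — translation plus rotation needed
t0: (1, 2) facing E
step 1 (turn(left)): (1, 2) facing N
step 2 (back(4)): (1, 0) facing N
step 3 (turn(left)): (1, 0) facing W
no other 3-command option fits: unique.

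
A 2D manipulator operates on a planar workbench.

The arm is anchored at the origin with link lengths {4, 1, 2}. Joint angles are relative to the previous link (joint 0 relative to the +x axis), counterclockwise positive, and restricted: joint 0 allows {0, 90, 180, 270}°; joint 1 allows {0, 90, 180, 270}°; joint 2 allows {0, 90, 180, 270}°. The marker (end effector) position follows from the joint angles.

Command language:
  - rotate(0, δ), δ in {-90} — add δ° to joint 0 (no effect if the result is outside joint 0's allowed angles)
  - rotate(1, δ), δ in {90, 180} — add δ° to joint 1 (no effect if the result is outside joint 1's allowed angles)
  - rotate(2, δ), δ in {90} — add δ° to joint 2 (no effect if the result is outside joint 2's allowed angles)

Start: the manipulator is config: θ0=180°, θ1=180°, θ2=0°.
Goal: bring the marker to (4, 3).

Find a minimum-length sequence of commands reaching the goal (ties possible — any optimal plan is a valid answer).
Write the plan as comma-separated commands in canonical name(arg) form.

rotate(1, 90), rotate(0, -90), rotate(0, -90), rotate(1, 180)

start: config: θ0=180°, θ1=180°, θ2=0°
1. rotate(1, 90) → config: θ0=180°, θ1=270°, θ2=0°
2. rotate(0, -90) → config: θ0=90°, θ1=270°, θ2=0°
3. rotate(0, -90) → config: θ0=0°, θ1=270°, θ2=0°
4. rotate(1, 180) → config: θ0=0°, θ1=90°, θ2=0°
minimal: 4 command(s), checked below 4.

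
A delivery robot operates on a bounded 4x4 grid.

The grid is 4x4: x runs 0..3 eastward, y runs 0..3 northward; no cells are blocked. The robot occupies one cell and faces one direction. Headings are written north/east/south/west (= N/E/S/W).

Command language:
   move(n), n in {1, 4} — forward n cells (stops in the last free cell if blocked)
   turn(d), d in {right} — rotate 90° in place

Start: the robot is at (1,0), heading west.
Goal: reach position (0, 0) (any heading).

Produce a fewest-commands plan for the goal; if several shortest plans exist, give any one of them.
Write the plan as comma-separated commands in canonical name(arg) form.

move(4)

begin: at (1,0), heading west
t=1 move(4) ⇒ at (0,0), heading west
minimal: 1 command(s), checked below 1.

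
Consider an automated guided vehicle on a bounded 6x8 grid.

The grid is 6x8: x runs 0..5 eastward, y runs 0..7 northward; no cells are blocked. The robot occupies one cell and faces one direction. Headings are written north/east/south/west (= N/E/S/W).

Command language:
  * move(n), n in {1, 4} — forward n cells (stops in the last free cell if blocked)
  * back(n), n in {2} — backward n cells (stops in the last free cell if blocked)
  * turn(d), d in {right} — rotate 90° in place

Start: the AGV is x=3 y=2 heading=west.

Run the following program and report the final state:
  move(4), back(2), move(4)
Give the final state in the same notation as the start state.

x=0 y=2 heading=west

begin: x=3 y=2 heading=west
step 1 (move(4)): x=0 y=2 heading=west
step 2 (back(2)): x=2 y=2 heading=west
step 3 (move(4)): x=0 y=2 heading=west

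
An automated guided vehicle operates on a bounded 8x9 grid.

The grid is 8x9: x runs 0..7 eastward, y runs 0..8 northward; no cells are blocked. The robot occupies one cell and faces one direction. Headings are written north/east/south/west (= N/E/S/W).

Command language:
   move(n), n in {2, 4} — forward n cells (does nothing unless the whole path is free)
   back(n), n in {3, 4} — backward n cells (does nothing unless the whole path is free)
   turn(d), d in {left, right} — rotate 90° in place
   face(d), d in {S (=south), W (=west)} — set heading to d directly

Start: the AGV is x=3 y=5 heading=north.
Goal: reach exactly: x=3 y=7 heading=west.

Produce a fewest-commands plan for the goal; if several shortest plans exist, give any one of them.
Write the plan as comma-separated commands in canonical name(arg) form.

t0: x=3 y=5 heading=north
1. move(2) → x=3 y=7 heading=north
2. turn(left) → x=3 y=7 heading=west
shorter routes all fall short; 2 is best.

move(2), turn(left)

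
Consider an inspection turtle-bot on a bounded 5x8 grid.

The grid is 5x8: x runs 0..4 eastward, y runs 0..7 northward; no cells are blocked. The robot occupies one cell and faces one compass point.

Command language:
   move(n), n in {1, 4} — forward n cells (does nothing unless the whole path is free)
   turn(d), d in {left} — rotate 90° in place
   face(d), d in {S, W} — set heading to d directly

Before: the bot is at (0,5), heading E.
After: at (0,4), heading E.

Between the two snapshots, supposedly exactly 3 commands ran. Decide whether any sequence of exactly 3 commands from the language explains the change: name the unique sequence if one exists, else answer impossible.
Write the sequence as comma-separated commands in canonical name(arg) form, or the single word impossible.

face(S), move(1), turn(left)

key: order matters: swapping face(S) and turn(left) lands elsewhere
from: at (0,5), heading E
step 1 (face(S)): at (0,5), heading S
step 2 (move(1)): at (0,4), heading S
step 3 (turn(left)): at (0,4), heading E
all 125 alternatives checked — unique.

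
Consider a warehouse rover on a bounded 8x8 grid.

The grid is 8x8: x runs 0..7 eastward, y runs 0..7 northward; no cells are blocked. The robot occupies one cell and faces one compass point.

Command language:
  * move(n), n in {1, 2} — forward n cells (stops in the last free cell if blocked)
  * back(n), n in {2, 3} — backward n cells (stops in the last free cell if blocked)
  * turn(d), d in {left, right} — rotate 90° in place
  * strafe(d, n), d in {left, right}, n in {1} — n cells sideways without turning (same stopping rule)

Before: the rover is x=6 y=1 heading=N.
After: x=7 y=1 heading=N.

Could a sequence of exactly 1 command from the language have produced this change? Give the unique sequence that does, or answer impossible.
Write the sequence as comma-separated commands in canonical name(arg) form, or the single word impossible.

strafe(right, 1)

key: still facing N — the one step turns nothing
start: x=6 y=1 heading=N
step 1 (strafe(right, 1)): x=7 y=1 heading=N
all 8 alternatives checked — unique.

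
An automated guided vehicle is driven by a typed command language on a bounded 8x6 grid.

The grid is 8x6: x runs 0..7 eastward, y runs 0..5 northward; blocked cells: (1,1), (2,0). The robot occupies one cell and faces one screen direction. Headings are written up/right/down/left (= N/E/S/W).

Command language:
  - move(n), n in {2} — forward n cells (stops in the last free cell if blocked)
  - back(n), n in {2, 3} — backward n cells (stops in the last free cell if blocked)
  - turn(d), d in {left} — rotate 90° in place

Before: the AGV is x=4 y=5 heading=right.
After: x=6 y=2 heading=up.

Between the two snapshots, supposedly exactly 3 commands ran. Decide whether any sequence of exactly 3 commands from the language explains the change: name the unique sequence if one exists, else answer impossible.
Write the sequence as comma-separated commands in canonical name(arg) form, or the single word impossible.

key: order matters: swapping move(2) and back(3) lands elsewhere
from: x=4 y=5 heading=right
t=1 move(2) ⇒ x=6 y=5 heading=right
t=2 turn(left) ⇒ x=6 y=5 heading=up
t=3 back(3) ⇒ x=6 y=2 heading=up
no rival 3-sequence matches.

move(2), turn(left), back(3)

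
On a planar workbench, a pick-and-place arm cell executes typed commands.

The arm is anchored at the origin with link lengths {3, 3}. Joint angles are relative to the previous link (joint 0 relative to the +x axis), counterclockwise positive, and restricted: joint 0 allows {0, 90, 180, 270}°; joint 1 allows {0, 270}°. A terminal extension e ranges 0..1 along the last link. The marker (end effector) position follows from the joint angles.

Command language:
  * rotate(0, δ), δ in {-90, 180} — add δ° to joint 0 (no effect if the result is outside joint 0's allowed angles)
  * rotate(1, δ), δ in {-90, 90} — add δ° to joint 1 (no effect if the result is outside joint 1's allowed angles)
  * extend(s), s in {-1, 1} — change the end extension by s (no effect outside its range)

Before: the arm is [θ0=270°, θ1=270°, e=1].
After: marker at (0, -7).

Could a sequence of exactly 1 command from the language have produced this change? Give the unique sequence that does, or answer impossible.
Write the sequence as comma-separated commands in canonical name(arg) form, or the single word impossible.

rotate(1, 90)

initial: [θ0=270°, θ1=270°, e=1]
t=1 rotate(1, 90) ⇒ [θ0=270°, θ1=0°, e=1]
uniquely the one of 6 1-step routes that fits.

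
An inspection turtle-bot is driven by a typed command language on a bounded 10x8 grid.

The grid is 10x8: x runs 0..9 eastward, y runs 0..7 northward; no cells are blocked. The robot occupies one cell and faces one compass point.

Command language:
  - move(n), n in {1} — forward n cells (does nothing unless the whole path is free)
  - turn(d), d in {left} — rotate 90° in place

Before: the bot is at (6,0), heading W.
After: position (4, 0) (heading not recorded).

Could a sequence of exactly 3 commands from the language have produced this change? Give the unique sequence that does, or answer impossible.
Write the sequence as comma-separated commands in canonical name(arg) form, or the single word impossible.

move(1), move(1), turn(left)

key: running turn(left) before move(1) would end elsewhere — order is forced
initial: at (6,0), heading W
t=1 move(1) ⇒ at (5,0), heading W
t=2 move(1) ⇒ at (4,0), heading W
t=3 turn(left) ⇒ at (4,0), heading S
all 8 alternatives checked — unique.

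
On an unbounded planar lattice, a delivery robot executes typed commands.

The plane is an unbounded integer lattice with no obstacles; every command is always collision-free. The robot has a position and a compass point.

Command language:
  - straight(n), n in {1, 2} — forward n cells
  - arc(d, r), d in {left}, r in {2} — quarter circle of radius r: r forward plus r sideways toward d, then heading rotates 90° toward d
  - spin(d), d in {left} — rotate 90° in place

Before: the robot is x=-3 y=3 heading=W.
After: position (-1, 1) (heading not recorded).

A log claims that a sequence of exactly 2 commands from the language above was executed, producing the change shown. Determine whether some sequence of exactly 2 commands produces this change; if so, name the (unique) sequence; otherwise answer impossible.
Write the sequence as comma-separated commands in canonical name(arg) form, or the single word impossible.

spin(left), arc(left, 2)

key: order matters: swapping spin(left) and arc(left, 2) lands elsewhere
from: x=-3 y=3 heading=W
step 1 (spin(left)): x=-3 y=3 heading=S
step 2 (arc(left, 2)): x=-1 y=1 heading=E
no other 2-command option fits: unique.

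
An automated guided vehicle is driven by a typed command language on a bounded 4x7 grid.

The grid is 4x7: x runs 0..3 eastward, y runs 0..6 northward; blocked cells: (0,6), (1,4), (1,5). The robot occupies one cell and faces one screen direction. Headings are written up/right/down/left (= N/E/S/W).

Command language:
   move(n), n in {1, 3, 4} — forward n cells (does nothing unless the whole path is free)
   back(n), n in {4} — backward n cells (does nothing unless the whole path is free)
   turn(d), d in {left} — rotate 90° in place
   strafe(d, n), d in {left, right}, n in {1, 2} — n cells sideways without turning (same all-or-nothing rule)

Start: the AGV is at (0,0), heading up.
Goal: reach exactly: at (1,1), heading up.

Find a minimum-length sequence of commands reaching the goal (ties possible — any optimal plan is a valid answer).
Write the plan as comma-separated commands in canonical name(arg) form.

t0: at (0,0), heading up
t=1 strafe(right, 1) ⇒ at (1,0), heading up
t=2 move(1) ⇒ at (1,1), heading up
minimal: 2 command(s), checked below 2.

strafe(right, 1), move(1)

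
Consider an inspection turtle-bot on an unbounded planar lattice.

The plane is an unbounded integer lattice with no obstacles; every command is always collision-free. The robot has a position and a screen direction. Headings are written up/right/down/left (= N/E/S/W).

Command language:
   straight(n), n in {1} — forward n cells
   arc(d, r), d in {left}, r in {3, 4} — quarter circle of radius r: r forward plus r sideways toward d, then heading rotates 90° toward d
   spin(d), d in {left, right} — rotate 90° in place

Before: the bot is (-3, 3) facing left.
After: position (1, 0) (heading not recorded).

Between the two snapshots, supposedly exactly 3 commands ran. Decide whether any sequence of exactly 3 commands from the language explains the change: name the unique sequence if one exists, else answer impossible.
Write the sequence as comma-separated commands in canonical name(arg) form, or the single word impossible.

spin(left), arc(left, 3), straight(1)

key: running straight(1) before spin(left) would end elsewhere — order is forced
start: (-3, 3) facing left
[1] after spin(left): (-3, 3) facing down
[2] after arc(left, 3): (0, 0) facing right
[3] after straight(1): (1, 0) facing right
no other 3-command option fits: unique.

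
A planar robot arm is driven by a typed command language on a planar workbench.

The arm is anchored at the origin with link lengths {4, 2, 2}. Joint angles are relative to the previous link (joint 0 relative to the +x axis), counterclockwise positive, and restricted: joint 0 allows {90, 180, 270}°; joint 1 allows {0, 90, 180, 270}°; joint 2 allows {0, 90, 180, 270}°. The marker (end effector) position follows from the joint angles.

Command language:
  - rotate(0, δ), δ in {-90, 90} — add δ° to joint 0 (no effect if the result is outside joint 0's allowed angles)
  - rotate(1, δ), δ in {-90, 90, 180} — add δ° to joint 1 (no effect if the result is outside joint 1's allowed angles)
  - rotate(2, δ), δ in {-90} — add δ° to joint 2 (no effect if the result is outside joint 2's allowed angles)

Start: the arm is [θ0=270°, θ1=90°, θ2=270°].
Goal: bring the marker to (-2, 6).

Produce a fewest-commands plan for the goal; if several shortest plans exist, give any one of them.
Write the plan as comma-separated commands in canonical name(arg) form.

t0: [θ0=270°, θ1=90°, θ2=270°]
step 1 (rotate(0, -90)): [θ0=180°, θ1=90°, θ2=270°]
step 2 (rotate(0, -90)): [θ0=90°, θ1=90°, θ2=270°]
no 1-step plan works, so 2 is optimal.

rotate(0, -90), rotate(0, -90)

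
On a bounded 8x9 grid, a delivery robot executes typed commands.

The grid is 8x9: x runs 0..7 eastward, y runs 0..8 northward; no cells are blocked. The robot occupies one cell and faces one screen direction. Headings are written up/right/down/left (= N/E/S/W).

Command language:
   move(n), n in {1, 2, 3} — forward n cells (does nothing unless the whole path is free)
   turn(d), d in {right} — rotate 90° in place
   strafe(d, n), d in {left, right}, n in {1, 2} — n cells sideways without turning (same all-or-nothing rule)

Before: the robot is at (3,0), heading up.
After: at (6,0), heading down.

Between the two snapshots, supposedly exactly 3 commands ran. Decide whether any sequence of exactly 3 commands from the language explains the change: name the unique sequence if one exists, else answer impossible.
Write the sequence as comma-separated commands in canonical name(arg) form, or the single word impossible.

key: cell and facing (now S) both changed — the 3 commands mix motion and turning
begin: at (3,0), heading up
step 1 (turn(right)): at (3,0), heading right
step 2 (move(3)): at (6,0), heading right
step 3 (turn(right)): at (6,0), heading down
no other 3-command option fits: unique.

turn(right), move(3), turn(right)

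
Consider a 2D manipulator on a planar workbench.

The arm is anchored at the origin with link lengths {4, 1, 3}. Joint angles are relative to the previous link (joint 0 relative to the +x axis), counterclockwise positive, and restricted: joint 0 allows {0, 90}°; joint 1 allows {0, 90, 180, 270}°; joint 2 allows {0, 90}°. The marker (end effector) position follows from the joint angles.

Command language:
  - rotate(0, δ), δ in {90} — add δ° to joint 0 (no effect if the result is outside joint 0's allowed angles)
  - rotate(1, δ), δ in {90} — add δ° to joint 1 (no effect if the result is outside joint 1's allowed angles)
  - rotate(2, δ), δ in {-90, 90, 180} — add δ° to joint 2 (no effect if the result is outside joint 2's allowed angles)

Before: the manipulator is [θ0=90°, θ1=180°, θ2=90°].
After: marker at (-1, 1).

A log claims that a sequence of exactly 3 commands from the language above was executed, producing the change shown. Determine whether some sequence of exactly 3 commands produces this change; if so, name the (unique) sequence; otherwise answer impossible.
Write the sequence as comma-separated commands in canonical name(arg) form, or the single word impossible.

from: [θ0=90°, θ1=180°, θ2=90°]
step 1 (rotate(1, 90)): [θ0=90°, θ1=270°, θ2=90°]
step 2 (rotate(1, 90)): [θ0=90°, θ1=0°, θ2=90°]
step 3 (rotate(1, 90)): [θ0=90°, θ1=90°, θ2=90°]
uniquely the one of 125 3-step routes that fits.

rotate(1, 90), rotate(1, 90), rotate(1, 90)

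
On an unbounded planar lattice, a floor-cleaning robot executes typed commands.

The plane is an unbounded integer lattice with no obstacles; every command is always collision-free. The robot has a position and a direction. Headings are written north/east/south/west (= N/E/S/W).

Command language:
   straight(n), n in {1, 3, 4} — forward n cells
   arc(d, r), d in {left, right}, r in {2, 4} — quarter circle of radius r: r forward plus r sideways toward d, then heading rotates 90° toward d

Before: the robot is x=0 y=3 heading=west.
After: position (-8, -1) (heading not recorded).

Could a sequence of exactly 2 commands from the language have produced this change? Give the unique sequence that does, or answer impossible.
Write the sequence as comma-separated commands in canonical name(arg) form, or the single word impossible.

straight(4), arc(left, 4)

key: running arc(left, 4) before straight(4) would end elsewhere — order is forced
begin: x=0 y=3 heading=west
step 1 (straight(4)): x=-4 y=3 heading=west
step 2 (arc(left, 4)): x=-8 y=-1 heading=south
no other 2-command option fits: unique.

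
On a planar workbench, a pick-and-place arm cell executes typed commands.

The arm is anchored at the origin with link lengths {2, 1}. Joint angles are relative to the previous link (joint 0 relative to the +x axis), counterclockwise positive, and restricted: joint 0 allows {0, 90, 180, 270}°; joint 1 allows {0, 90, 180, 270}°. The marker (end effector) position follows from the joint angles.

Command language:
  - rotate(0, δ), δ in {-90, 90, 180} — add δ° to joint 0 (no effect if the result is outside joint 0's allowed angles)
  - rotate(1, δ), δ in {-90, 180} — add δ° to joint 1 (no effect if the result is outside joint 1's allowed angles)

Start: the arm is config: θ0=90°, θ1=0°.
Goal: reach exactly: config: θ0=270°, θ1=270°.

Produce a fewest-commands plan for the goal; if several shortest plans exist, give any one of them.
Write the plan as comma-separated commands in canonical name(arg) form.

rotate(0, 180), rotate(1, -90)

initial: config: θ0=90°, θ1=0°
[1] after rotate(0, 180): config: θ0=270°, θ1=0°
[2] after rotate(1, -90): config: θ0=270°, θ1=270°
nothing shorter than 2 reaches the goal.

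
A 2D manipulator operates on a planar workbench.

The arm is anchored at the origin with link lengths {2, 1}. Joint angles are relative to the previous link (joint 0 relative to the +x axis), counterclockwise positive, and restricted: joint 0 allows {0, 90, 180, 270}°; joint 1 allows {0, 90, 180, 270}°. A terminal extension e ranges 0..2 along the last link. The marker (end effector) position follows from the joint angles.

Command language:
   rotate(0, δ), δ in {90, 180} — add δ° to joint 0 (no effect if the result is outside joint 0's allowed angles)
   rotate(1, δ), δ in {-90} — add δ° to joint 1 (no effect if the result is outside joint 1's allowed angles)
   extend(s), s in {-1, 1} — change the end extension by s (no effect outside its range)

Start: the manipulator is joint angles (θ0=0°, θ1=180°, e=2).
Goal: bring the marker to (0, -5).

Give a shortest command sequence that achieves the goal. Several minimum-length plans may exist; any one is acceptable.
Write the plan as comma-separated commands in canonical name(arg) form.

rotate(0, 90), rotate(0, 180), rotate(1, -90), rotate(1, -90)

begin: joint angles (θ0=0°, θ1=180°, e=2)
step 1 (rotate(0, 90)): joint angles (θ0=90°, θ1=180°, e=2)
step 2 (rotate(0, 180)): joint angles (θ0=270°, θ1=180°, e=2)
step 3 (rotate(1, -90)): joint angles (θ0=270°, θ1=90°, e=2)
step 4 (rotate(1, -90)): joint angles (θ0=270°, θ1=0°, e=2)
minimal: 4 command(s), checked below 4.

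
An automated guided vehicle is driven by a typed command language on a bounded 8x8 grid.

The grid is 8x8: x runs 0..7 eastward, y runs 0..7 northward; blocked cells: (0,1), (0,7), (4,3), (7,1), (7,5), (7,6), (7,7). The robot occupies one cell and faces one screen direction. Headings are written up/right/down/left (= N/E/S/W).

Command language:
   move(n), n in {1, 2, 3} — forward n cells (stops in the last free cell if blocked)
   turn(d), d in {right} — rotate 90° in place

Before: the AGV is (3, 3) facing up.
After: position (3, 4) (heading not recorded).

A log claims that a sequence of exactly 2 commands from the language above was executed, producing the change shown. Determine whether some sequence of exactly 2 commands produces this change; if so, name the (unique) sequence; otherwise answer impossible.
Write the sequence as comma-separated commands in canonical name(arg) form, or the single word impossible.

key: order matters: swapping move(1) and turn(right) lands elsewhere
begin: (3, 3) facing up
1. move(1) → (3, 4) facing up
2. turn(right) → (3, 4) facing right
no rival 2-sequence matches.

move(1), turn(right)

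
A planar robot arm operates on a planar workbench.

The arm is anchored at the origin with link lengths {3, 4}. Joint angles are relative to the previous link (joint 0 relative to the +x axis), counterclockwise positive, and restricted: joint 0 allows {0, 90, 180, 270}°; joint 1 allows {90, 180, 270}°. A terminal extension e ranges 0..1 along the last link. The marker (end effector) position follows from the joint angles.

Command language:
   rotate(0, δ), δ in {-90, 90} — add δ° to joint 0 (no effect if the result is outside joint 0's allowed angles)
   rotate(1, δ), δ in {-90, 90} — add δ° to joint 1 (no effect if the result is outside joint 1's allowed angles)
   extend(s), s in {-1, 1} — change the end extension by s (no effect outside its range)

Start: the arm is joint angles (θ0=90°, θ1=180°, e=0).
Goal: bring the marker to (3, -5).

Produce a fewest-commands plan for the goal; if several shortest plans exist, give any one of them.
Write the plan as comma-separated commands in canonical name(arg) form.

from: joint angles (θ0=90°, θ1=180°, e=0)
1. extend(1) → joint angles (θ0=90°, θ1=180°, e=1)
2. rotate(1, 90) → joint angles (θ0=90°, θ1=270°, e=1)
3. rotate(0, -90) → joint angles (θ0=0°, θ1=270°, e=1)
shorter routes all fall short; 3 is best.

extend(1), rotate(1, 90), rotate(0, -90)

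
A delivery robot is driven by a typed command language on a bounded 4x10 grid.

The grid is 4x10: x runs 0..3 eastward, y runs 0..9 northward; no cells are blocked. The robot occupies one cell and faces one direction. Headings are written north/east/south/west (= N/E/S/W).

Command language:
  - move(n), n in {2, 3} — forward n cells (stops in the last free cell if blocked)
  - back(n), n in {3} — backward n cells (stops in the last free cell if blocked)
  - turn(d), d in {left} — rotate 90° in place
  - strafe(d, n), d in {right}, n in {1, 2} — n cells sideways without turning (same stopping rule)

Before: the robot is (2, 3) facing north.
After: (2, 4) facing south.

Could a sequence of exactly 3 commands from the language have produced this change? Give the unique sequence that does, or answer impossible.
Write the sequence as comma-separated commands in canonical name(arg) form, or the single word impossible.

turn(left), strafe(right, 1), turn(left)

key: cell and facing (now S) both changed — the 3 commands mix motion and turning
start: (2, 3) facing north
1. turn(left) → (2, 3) facing west
2. strafe(right, 1) → (2, 4) facing west
3. turn(left) → (2, 4) facing south
all 216 alternatives checked — unique.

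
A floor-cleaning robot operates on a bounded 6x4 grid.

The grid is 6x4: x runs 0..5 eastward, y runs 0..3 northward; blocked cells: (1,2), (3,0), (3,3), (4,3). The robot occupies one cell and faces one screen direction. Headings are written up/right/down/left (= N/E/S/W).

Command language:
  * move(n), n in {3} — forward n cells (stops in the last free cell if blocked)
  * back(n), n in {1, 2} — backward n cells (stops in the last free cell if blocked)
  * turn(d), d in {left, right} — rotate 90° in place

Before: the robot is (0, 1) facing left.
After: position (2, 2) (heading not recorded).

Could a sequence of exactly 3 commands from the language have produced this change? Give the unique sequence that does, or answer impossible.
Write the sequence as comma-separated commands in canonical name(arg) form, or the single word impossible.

back(2), turn(left), back(1)

key: running back(1) before back(2) would end elsewhere — order is forced
initial: (0, 1) facing left
t=1 back(2) ⇒ (2, 1) facing left
t=2 turn(left) ⇒ (2, 1) facing down
t=3 back(1) ⇒ (2, 2) facing down
uniquely the one of 125 3-step routes that fits.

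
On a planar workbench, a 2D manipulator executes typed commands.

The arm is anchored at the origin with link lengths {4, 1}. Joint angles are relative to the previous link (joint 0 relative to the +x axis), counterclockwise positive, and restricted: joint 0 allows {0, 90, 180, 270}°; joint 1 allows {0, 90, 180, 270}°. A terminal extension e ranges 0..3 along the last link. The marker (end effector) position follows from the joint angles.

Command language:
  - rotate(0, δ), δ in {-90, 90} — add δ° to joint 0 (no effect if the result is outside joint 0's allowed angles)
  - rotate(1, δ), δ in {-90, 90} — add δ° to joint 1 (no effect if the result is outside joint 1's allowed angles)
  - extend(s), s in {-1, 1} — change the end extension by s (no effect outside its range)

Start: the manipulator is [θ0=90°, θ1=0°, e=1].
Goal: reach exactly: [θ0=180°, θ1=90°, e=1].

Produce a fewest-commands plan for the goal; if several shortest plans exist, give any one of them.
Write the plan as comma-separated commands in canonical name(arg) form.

rotate(0, 90), rotate(1, 90)

start: [θ0=90°, θ1=0°, e=1]
step 1 (rotate(0, 90)): [θ0=180°, θ1=0°, e=1]
step 2 (rotate(1, 90)): [θ0=180°, θ1=90°, e=1]
no 1-step plan works, so 2 is optimal.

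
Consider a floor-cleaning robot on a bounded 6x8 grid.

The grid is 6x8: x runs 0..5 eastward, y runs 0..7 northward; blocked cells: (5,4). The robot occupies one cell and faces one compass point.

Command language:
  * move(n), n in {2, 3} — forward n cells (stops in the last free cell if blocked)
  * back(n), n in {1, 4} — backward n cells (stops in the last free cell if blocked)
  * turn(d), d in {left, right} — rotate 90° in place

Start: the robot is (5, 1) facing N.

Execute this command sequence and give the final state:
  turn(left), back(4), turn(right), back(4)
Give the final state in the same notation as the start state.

(5, 0) facing N

initial: (5, 1) facing N
[1] after turn(left): (5, 1) facing W
[2] after back(4): (5, 1) facing W
[3] after turn(right): (5, 1) facing N
[4] after back(4): (5, 0) facing N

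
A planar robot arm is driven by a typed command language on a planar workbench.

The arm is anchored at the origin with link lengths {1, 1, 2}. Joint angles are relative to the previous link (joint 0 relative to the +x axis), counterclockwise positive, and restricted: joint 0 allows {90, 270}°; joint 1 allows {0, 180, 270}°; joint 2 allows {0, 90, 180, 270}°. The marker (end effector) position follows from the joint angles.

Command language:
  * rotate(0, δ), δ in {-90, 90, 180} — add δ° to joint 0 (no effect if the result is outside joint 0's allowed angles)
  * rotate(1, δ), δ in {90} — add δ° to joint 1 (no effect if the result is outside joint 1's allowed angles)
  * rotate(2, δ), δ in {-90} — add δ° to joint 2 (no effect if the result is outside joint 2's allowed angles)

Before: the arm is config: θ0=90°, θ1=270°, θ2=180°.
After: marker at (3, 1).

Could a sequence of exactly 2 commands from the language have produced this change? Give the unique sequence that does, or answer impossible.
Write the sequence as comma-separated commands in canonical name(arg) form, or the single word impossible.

rotate(2, -90), rotate(2, -90)

start: config: θ0=90°, θ1=270°, θ2=180°
t=1 rotate(2, -90) ⇒ config: θ0=90°, θ1=270°, θ2=90°
t=2 rotate(2, -90) ⇒ config: θ0=90°, θ1=270°, θ2=0°
no other 2-command option fits: unique.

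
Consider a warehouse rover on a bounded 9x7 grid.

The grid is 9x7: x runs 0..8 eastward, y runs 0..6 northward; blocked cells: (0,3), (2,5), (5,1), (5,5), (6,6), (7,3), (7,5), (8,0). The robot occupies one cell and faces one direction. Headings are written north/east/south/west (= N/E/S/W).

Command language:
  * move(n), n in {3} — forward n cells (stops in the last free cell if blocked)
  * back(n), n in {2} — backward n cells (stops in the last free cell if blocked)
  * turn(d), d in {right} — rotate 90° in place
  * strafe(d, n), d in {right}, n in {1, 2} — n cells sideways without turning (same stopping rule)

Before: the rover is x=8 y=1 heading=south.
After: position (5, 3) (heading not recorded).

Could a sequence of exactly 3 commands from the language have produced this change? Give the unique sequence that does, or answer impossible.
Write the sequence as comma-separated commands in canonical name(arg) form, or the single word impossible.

strafe(right, 2), back(2), strafe(right, 1)

key: running strafe(right, 1) before strafe(right, 2) would end elsewhere — order is forced
begin: x=8 y=1 heading=south
step 1 (strafe(right, 2)): x=6 y=1 heading=south
step 2 (back(2)): x=6 y=3 heading=south
step 3 (strafe(right, 1)): x=5 y=3 heading=south
no rival 3-sequence matches.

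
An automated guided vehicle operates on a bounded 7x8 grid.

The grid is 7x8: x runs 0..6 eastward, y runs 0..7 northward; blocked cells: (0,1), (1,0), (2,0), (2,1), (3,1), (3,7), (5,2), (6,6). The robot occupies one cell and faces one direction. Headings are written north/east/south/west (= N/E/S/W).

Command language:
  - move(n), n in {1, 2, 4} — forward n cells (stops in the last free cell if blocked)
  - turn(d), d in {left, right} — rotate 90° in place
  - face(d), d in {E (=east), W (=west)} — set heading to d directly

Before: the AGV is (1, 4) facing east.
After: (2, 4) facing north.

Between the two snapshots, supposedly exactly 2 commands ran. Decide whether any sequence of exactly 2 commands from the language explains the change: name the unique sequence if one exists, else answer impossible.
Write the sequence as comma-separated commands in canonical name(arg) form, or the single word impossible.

move(1), turn(left)

key: order matters: swapping move(1) and turn(left) lands elsewhere
start: (1, 4) facing east
[1] after move(1): (2, 4) facing east
[2] after turn(left): (2, 4) facing north
no other 2-command option fits: unique.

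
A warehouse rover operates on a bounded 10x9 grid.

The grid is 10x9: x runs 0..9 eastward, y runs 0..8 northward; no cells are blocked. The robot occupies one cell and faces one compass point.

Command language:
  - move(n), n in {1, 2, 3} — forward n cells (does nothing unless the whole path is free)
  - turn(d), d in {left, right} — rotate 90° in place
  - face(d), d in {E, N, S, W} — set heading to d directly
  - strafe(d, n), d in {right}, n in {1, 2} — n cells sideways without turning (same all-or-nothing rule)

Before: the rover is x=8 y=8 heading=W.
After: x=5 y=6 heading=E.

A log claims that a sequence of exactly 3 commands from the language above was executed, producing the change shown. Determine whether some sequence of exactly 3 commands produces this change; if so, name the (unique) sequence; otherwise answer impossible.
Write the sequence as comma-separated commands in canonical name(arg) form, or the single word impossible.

move(3), face(E), strafe(right, 2)

key: running strafe(right, 2) before move(3) would end elsewhere — order is forced
begin: x=8 y=8 heading=W
step 1 (move(3)): x=5 y=8 heading=W
step 2 (face(E)): x=5 y=8 heading=E
step 3 (strafe(right, 2)): x=5 y=6 heading=E
all 1331 alternatives checked — unique.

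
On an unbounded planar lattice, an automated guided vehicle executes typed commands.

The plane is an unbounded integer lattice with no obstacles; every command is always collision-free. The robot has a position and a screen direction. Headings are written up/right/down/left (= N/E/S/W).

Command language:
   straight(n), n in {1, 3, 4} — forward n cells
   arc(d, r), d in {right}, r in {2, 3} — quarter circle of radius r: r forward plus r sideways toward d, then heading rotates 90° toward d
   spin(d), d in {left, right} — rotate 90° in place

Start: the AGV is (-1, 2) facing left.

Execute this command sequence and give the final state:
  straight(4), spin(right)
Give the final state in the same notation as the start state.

(-5, 2) facing up

t0: (-1, 2) facing left
step 1 (straight(4)): (-5, 2) facing left
step 2 (spin(right)): (-5, 2) facing up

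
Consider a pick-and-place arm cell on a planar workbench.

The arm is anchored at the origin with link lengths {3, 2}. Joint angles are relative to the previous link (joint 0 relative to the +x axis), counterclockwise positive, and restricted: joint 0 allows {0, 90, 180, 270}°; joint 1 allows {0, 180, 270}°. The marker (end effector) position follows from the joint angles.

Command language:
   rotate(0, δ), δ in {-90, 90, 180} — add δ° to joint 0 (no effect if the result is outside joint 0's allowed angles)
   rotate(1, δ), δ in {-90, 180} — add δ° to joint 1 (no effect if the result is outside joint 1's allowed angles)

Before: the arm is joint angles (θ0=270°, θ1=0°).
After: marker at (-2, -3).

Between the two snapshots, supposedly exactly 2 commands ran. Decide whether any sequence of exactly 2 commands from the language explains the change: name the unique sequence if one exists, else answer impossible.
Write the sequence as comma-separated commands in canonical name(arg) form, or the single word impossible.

key: order matters: swapping rotate(1, -90) and rotate(1, 180) lands elsewhere
initial: joint angles (θ0=270°, θ1=0°)
step 1 (rotate(1, -90)): joint angles (θ0=270°, θ1=270°)
step 2 (rotate(1, 180)): joint angles (θ0=270°, θ1=270°)
uniquely the one of 25 2-step routes that fits.

rotate(1, -90), rotate(1, 180)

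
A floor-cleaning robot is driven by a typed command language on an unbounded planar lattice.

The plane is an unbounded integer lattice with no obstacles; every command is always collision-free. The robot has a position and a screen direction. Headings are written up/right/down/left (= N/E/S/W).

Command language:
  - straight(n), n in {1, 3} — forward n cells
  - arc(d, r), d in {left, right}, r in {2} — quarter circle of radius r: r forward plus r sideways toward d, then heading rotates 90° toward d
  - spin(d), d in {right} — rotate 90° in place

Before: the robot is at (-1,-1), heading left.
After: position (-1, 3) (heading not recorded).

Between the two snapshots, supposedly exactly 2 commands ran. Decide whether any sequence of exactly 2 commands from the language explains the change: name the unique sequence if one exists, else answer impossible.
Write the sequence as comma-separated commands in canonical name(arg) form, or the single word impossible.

arc(right, 2), arc(right, 2)

initial: at (-1,-1), heading left
step 1 (arc(right, 2)): at (-3,1), heading up
step 2 (arc(right, 2)): at (-1,3), heading right
uniquely the one of 25 2-step routes that fits.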